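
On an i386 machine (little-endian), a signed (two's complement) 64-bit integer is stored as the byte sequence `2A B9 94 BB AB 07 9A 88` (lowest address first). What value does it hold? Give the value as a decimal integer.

Little-endian stores the least-significant byte at the lowest address.
Reassemble most-significant byte first: 88 9A 07 AB BB 94 B9 2A → 0x889A07ABBB94B92A.
Top bit is set, so as a signed 64-bit value this is 0x889A07ABBB94B92A − 2^64 = -8603555703970023126.

-8603555703970023126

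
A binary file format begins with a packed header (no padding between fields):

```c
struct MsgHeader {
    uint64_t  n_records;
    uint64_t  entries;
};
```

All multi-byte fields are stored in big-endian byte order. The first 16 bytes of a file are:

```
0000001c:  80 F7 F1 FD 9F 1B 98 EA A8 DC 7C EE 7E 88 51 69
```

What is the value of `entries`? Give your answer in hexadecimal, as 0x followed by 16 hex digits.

0xA8DC7CEE7E885169

`entries` follows `n_records` (8 bytes), so it starts at byte offset 8 and occupies 8 bytes.
Bytes at offsets 8..15: A8 DC 7C EE 7E 88 51 69.
Big-endian stores the most-significant byte at the lowest address.
The bytes are already most-significant first: 0xA8DC7CEE7E885169.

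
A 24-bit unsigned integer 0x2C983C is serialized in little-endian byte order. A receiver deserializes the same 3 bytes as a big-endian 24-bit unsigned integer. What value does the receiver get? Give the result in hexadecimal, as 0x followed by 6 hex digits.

0x3C982C

Stored little-endian, the bytes at ascending addresses are 3C 98 2C.
Read back as big-endian, the last byte is least significant, giving 0x3C982C.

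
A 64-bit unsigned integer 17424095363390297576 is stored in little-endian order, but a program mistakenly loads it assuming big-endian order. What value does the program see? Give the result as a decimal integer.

17424095363390297576 in 64-bit hexadecimal is 0xF1CED26A8B68D5E8.
Stored little-endian, the bytes at ascending addresses are E8 D5 68 8B 6A D2 CE F1.
Read back as big-endian, the last byte is least significant, giving 0xE8D5688B6AD2CEF1.
0xE8D5688B6AD2CEF1 = 16777430934840594161.

16777430934840594161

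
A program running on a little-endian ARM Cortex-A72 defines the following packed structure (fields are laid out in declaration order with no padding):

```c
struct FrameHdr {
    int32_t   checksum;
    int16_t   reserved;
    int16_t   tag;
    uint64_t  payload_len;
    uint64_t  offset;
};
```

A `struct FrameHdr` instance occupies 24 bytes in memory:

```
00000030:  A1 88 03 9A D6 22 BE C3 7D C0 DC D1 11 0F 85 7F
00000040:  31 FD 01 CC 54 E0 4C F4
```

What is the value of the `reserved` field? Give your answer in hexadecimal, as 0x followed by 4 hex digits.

0x22D6

`reserved` follows `checksum` (4 bytes), so it starts at byte offset 4 and occupies 2 bytes.
Bytes at offsets 4..5: D6 22.
In little-endian order the low byte comes first in memory.
Reassemble most-significant byte first: 22 D6 → 0x22D6.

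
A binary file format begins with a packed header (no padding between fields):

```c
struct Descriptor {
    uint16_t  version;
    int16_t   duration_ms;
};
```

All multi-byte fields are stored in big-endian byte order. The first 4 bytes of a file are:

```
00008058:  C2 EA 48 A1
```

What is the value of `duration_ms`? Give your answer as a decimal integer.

`duration_ms` follows `version` (2 bytes), so it starts at byte offset 2 and occupies 2 bytes.
Bytes at offsets 2..3: 48 A1.
Big-endian stores the most-significant byte at the lowest address.
The bytes are already most-significant first: 0x48A1.
0x48A1 = 18593.

18593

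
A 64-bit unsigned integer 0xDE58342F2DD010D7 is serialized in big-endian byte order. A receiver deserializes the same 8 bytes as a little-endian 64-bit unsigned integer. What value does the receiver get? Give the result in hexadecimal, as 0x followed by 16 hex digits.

0xD710D02D2F3458DE

Stored big-endian, the bytes at ascending addresses are DE 58 34 2F 2D D0 10 D7.
Read back as little-endian, the first byte is least significant, giving 0xD710D02D2F3458DE.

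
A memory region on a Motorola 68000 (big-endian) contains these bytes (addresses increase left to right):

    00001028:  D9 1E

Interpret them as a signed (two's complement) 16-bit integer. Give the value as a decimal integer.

-9954

Big-endian stores the most-significant byte at the lowest address.
The bytes are already most-significant first: 0xD91E.
Top bit is set, so as a signed 16-bit value this is 0xD91E − 2^16 = -9954.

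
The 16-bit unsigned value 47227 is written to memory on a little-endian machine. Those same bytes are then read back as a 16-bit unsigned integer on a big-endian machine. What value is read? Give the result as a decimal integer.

47227 in 16-bit hexadecimal is 0xB87B.
Stored little-endian, the bytes at ascending addresses are 7B B8.
Read back as big-endian, the last byte is least significant, giving 0x7BB8.
0x7BB8 = 31672.

31672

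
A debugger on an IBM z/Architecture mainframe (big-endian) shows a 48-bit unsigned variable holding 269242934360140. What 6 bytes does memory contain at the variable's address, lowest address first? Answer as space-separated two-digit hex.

F4 E0 01 75 F8 4C

269242934360140 in hexadecimal, padded to 48 bits, is 0xF4E00175F84C.
Split into bytes (most-significant first): F4 E0 01 75 F8 4C.
In big-endian order the high byte comes first in memory.
So the memory order matches the most-significant-first order: F4 E0 01 75 F8 4C.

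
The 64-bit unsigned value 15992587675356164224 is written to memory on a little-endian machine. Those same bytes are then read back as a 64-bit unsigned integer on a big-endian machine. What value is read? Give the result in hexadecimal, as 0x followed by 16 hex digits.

0x80F0E424C215F1DD

15992587675356164224 in 64-bit hexadecimal is 0xDDF115C224E4F080.
Stored little-endian, the bytes at ascending addresses are 80 F0 E4 24 C2 15 F1 DD.
Read back as big-endian, the last byte is least significant, giving 0x80F0E424C215F1DD.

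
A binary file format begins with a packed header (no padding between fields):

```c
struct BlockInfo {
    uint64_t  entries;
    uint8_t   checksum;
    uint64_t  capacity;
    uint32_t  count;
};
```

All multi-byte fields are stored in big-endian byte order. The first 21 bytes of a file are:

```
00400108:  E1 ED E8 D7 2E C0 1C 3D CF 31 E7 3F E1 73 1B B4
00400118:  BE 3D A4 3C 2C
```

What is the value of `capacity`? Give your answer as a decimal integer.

3595913065010017470

`capacity` follows `entries` (8 B), `checksum` (1 B), so it starts at offset 8 + 1 = 9 and occupies 8 bytes.
Bytes at offsets 9..16: 31 E7 3F E1 73 1B B4 BE.
In big-endian order the high byte comes first in memory.
The bytes are already most-significant first: 0x31E73FE1731BB4BE.
0x31E73FE1731BB4BE = 3595913065010017470.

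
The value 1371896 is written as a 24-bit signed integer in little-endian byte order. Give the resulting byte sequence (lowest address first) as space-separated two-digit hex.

F8 EE 14

1371896 in hexadecimal, padded to 24 bits, is 0x14EEF8.
Split into bytes (most-significant first): 14 EE F8.
In little-endian order the low byte comes first in memory.
So at ascending addresses the bytes are F8 EE 14.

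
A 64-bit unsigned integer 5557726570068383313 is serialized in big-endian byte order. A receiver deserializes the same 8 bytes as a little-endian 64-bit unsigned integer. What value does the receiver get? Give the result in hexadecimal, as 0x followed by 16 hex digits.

5557726570068383313 in 64-bit hexadecimal is 0x4D2102DE8FAD1651.
Stored big-endian, the bytes at ascending addresses are 4D 21 02 DE 8F AD 16 51.
Read back as little-endian, the first byte is least significant, giving 0x5116AD8FDE02214D.

0x5116AD8FDE02214D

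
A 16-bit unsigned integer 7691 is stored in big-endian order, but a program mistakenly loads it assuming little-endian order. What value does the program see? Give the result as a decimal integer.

7691 in 16-bit hexadecimal is 0x1E0B.
Stored big-endian, the bytes at ascending addresses are 1E 0B.
Read back as little-endian, the first byte is least significant, giving 0x0B1E.
0x0B1E = 2846.

2846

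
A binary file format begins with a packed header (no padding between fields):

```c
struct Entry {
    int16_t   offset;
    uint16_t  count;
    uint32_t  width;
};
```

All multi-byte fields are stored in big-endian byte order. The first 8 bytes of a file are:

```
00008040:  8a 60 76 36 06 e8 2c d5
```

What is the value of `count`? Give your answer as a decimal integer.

`count` follows `offset` (2 bytes), so it starts at byte offset 2 and occupies 2 bytes.
Bytes at offsets 2..3: 76 36.
Big-endian stores the most-significant byte at the lowest address.
The bytes are already most-significant first: 0x7636.
0x7636 = 30262.

30262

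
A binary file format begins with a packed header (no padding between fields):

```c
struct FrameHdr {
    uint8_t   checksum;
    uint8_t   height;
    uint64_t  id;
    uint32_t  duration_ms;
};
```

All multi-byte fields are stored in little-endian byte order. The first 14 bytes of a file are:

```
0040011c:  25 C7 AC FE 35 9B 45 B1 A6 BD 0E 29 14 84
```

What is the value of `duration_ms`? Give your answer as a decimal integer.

2215913742

`duration_ms` follows `checksum` (1 B), `height` (1 B), `id` (8 B), so it starts at offset 1 + 1 + 8 = 10 and occupies 4 bytes.
Bytes at offsets 10..13: 0E 29 14 84.
Little-endian stores the least-significant byte at the lowest address.
Reassemble most-significant byte first: 84 14 29 0E → 0x8414290E.
0x8414290E = 2215913742.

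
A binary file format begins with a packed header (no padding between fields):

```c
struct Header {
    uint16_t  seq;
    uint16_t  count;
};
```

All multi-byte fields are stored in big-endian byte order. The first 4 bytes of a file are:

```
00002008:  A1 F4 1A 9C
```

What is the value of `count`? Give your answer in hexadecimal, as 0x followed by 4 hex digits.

0x1A9C

`count` follows `seq` (2 bytes), so it starts at byte offset 2 and occupies 2 bytes.
Bytes at offsets 2..3: 1A 9C.
Big-endian: lowest address holds the most-significant byte.
The bytes are already most-significant first: 0x1A9C.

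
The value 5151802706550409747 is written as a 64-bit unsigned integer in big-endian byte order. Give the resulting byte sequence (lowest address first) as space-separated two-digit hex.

47 7E E1 44 24 D5 4A 13

5151802706550409747 in hexadecimal, padded to 64 bits, is 0x477EE14424D54A13.
Split into bytes (most-significant first): 47 7E E1 44 24 D5 4A 13.
Big-endian: lowest address holds the most-significant byte.
So the memory order matches the most-significant-first order: 47 7E E1 44 24 D5 4A 13.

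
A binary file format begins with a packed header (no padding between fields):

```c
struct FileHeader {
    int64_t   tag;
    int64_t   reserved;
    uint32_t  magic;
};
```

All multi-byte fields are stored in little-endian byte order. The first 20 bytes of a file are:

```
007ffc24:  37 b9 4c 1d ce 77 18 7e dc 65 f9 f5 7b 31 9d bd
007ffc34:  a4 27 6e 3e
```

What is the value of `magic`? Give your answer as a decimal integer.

1047406500

`magic` follows `tag` (8 B), `reserved` (8 B), so it starts at offset 8 + 8 = 16 and occupies 4 bytes.
Bytes at offsets 16..19: A4 27 6E 3E.
In little-endian order the low byte comes first in memory.
Reassemble most-significant byte first: 3E 6E 27 A4 → 0x3E6E27A4.
0x3E6E27A4 = 1047406500.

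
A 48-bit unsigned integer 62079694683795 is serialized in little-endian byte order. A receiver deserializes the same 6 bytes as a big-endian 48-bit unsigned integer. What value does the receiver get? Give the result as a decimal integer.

62079694683795 in 48-bit hexadecimal is 0x38760E263E93.
Stored little-endian, the bytes at ascending addresses are 93 3E 26 0E 76 38.
Read back as big-endian, the last byte is least significant, giving 0x933E260E7638.
0x933E260E7638 = 161895135737400.

161895135737400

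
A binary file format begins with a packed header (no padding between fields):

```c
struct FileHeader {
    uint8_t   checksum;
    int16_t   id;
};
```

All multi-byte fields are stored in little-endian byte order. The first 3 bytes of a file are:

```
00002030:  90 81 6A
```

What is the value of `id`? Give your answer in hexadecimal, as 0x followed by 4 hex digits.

0x6A81

`id` follows `checksum` (1 byte), so it starts at byte offset 1 and occupies 2 bytes.
Bytes at offsets 1..2: 81 6A.
Little-endian stores the least-significant byte at the lowest address.
Reassemble most-significant byte first: 6A 81 → 0x6A81.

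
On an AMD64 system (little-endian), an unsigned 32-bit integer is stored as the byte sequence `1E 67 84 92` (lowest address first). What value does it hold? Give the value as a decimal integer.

2458150686

Little-endian: lowest address holds the least-significant byte.
Reassemble most-significant byte first: 92 84 67 1E → 0x9284671E.
0x9284671E = 2458150686.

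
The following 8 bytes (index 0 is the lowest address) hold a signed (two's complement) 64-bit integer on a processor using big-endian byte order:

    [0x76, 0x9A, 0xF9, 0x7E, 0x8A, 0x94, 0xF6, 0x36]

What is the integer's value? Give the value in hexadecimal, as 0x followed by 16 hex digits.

In big-endian order the high byte comes first in memory.
The bytes are already most-significant first: 0x769AF97E8A94F636.

0x769AF97E8A94F636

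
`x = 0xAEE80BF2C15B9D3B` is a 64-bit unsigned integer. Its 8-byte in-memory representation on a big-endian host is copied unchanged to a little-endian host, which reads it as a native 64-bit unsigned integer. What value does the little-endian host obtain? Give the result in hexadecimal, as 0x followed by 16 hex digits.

0x3B9D5BC1F20BE8AE

Stored big-endian, the bytes at ascending addresses are AE E8 0B F2 C1 5B 9D 3B.
Read back as little-endian, the first byte is least significant, giving 0x3B9D5BC1F20BE8AE.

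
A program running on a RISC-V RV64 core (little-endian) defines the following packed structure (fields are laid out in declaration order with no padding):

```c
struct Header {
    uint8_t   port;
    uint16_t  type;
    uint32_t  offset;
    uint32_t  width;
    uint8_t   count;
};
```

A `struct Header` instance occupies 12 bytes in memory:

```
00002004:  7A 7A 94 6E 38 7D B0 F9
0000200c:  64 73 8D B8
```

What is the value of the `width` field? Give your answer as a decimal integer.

`width` follows `port` (1 B), `type` (2 B), `offset` (4 B), so it starts at offset 1 + 2 + 4 = 7 and occupies 4 bytes.
Bytes at offsets 7..10: F9 64 73 8D.
Little-endian: lowest address holds the least-significant byte.
Reassemble most-significant byte first: 8D 73 64 F9 → 0x8D7364F9.
0x8D7364F9 = 2373149945.

2373149945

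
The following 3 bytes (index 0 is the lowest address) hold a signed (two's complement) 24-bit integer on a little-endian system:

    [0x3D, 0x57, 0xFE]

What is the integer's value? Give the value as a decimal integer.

-108739

Little-endian: lowest address holds the least-significant byte.
Reassemble most-significant byte first: FE 57 3D → 0xFE573D.
Top bit is set, so as a signed 24-bit value this is 0xFE573D − 2^24 = -108739.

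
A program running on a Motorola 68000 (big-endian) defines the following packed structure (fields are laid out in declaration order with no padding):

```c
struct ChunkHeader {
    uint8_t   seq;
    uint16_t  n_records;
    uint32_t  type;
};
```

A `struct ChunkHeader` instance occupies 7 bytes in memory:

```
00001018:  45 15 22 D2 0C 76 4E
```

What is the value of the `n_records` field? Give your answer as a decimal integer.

`n_records` follows `seq` (1 byte), so it starts at byte offset 1 and occupies 2 bytes.
Bytes at offsets 1..2: 15 22.
In big-endian order the high byte comes first in memory.
The bytes are already most-significant first: 0x1522.
0x1522 = 5410.

5410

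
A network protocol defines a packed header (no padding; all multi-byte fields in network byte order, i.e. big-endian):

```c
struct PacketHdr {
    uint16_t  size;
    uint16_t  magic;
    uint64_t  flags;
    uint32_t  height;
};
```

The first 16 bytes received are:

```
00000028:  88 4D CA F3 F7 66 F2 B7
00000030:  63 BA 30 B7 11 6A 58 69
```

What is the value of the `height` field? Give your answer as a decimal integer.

`height` follows `size` (2 B), `magic` (2 B), `flags` (8 B), so it starts at offset 2 + 2 + 8 = 12 and occupies 4 bytes.
Bytes at offsets 12..15: 11 6A 58 69.
Big-endian stores the most-significant byte at the lowest address.
The bytes are already most-significant first: 0x116A5869.
0x116A5869 = 292182121.

292182121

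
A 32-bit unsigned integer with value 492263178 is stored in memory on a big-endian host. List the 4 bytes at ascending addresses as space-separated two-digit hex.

1D 57 57 0A

492263178 in hexadecimal, padded to 32 bits, is 0x1D57570A.
Split into bytes (most-significant first): 1D 57 57 0A.
Big-endian stores the most-significant byte at the lowest address.
So the memory order matches the most-significant-first order: 1D 57 57 0A.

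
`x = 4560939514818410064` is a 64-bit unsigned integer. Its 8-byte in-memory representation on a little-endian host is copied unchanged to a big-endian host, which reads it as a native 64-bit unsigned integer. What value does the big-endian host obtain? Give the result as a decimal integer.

5780031361867205439

4560939514818410064 in 64-bit hexadecimal is 0x3F4BB652E6CB3650.
Stored little-endian, the bytes at ascending addresses are 50 36 CB E6 52 B6 4B 3F.
Read back as big-endian, the last byte is least significant, giving 0x5036CBE652B64B3F.
0x5036CBE652B64B3F = 5780031361867205439.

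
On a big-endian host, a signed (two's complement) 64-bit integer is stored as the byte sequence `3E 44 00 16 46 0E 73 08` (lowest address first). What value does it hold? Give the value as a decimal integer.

Big-endian: lowest address holds the most-significant byte.
The bytes are already most-significant first: 0x3E440016460E7308.
0x3E440016460E7308 = 4486711224432489224.

4486711224432489224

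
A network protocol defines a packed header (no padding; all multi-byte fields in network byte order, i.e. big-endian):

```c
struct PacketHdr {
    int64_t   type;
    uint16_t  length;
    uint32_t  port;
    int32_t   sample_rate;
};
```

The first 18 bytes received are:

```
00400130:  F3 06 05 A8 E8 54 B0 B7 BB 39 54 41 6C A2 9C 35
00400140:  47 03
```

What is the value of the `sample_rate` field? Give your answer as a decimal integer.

`sample_rate` follows `type` (8 B), `length` (2 B), `port` (4 B), so it starts at offset 8 + 2 + 4 = 14 and occupies 4 bytes.
Bytes at offsets 14..17: 9C 35 47 03.
In big-endian order the high byte comes first in memory.
The bytes are already most-significant first: 0x9C354703.
Top bit is set, so as a signed 32-bit value this is 0x9C354703 − 2^32 = -1674230013.

-1674230013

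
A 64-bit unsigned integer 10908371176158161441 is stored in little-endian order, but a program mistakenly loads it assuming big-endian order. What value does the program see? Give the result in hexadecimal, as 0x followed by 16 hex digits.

0x216A0429CA516297

10908371176158161441 in 64-bit hexadecimal is 0x976251CA29046A21.
Stored little-endian, the bytes at ascending addresses are 21 6A 04 29 CA 51 62 97.
Read back as big-endian, the last byte is least significant, giving 0x216A0429CA516297.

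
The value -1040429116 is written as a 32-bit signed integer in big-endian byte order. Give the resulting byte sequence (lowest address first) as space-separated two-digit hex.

Two's complement of -1040429116 in 32 bits: 1040429116 = 0x3E03B03C; invert → 0xC1FC4FC3; add 1 → 0xC1FC4FC4.
Split into bytes (most-significant first): C1 FC 4F C4.
Big-endian stores the most-significant byte at the lowest address.
So the memory order matches the most-significant-first order: C1 FC 4F C4.

C1 FC 4F C4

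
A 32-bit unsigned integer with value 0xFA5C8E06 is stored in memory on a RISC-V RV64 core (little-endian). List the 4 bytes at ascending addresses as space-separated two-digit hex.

06 8E 5C FA

Split into bytes (most-significant first): FA 5C 8E 06.
Little-endian: lowest address holds the least-significant byte.
So at ascending addresses the bytes are 06 8E 5C FA.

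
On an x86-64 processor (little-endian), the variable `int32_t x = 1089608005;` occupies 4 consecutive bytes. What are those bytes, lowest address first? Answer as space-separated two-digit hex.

1089608005 in hexadecimal, padded to 32 bits, is 0x40F21945.
Split into bytes (most-significant first): 40 F2 19 45.
Little-endian stores the least-significant byte at the lowest address.
So at ascending addresses the bytes are 45 19 F2 40.

45 19 F2 40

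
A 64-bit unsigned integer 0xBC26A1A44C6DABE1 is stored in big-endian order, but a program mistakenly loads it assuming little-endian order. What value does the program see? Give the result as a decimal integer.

16261211055498274492

Stored big-endian, the bytes at ascending addresses are BC 26 A1 A4 4C 6D AB E1.
Read back as little-endian, the first byte is least significant, giving 0xE1AB6D4CA4A126BC.
0xE1AB6D4CA4A126BC = 16261211055498274492.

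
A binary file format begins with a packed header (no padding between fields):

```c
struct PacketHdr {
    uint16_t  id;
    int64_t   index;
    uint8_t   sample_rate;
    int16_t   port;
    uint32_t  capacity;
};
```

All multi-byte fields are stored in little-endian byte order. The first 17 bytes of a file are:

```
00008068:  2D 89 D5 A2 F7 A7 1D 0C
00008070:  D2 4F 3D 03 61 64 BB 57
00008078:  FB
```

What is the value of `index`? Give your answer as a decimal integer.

5751672995617153749

`index` follows `id` (2 bytes), so it starts at byte offset 2 and occupies 8 bytes.
Bytes at offsets 2..9: D5 A2 F7 A7 1D 0C D2 4F.
Little-endian stores the least-significant byte at the lowest address.
Reassemble most-significant byte first: 4F D2 0C 1D A7 F7 A2 D5 → 0x4FD20C1DA7F7A2D5.
0x4FD20C1DA7F7A2D5 = 5751672995617153749.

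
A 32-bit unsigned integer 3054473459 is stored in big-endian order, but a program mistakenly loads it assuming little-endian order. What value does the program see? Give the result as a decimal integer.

3054473459 in 32-bit hexadecimal is 0xB60F90F3.
Stored big-endian, the bytes at ascending addresses are B6 0F 90 F3.
Read back as little-endian, the first byte is least significant, giving 0xF3900FB6.
0xF3900FB6 = 4086304694.

4086304694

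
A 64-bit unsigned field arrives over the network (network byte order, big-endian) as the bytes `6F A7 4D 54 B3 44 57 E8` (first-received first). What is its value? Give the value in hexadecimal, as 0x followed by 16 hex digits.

In big-endian order the high byte comes first in memory.
The bytes are already most-significant first: 0x6FA74D54B34457E8.

0x6FA74D54B34457E8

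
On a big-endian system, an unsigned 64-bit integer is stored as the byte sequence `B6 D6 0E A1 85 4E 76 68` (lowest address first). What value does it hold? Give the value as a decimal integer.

13174733846808000104

In big-endian order the high byte comes first in memory.
The bytes are already most-significant first: 0xB6D60EA1854E7668.
0xB6D60EA1854E7668 = 13174733846808000104.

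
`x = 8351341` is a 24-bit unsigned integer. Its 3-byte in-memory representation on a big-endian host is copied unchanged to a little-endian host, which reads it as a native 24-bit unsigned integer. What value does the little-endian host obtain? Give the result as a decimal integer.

7171711

8351341 in 24-bit hexadecimal is 0x7F6E6D.
Stored big-endian, the bytes at ascending addresses are 7F 6E 6D.
Read back as little-endian, the first byte is least significant, giving 0x6D6E7F.
0x6D6E7F = 7171711.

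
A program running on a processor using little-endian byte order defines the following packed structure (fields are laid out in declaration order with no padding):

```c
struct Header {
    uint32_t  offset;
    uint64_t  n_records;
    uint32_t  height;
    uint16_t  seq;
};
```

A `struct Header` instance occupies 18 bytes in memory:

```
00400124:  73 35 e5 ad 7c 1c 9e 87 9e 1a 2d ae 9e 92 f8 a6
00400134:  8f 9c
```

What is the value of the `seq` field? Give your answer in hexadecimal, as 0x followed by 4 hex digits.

`seq` follows `offset` (4 B), `n_records` (8 B), `height` (4 B), so it starts at offset 4 + 8 + 4 = 16 and occupies 2 bytes.
Bytes at offsets 16..17: 8F 9C.
In little-endian order the low byte comes first in memory.
Reassemble most-significant byte first: 9C 8F → 0x9C8F.

0x9C8F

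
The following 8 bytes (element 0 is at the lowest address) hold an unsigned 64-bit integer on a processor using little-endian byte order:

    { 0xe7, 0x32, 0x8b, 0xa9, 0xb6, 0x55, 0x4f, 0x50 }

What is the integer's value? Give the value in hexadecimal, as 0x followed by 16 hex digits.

0x504F55B6A98B32E7

Little-endian: lowest address holds the least-significant byte.
Reassemble most-significant byte first: 50 4F 55 B6 A9 8B 32 E7 → 0x504F55B6A98B32E7.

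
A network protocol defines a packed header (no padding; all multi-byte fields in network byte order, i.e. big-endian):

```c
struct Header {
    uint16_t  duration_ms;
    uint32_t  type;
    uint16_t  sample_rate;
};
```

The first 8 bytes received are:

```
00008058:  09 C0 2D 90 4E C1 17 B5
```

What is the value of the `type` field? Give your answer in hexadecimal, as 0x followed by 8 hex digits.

0x2D904EC1

`type` follows `duration_ms` (2 bytes), so it starts at byte offset 2 and occupies 4 bytes.
Bytes at offsets 2..5: 2D 90 4E C1.
Big-endian: lowest address holds the most-significant byte.
The bytes are already most-significant first: 0x2D904EC1.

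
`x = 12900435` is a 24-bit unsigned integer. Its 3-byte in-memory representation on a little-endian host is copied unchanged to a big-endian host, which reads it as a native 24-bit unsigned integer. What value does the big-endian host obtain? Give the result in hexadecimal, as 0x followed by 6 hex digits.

0x53D8C4

12900435 in 24-bit hexadecimal is 0xC4D853.
Stored little-endian, the bytes at ascending addresses are 53 D8 C4.
Read back as big-endian, the last byte is least significant, giving 0x53D8C4.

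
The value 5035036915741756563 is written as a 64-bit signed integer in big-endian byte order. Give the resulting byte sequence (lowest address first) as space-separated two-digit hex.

45 E0 0B 65 E9 C4 0C 93

5035036915741756563 in hexadecimal, padded to 64 bits, is 0x45E00B65E9C40C93.
Split into bytes (most-significant first): 45 E0 0B 65 E9 C4 0C 93.
Big-endian stores the most-significant byte at the lowest address.
So the memory order matches the most-significant-first order: 45 E0 0B 65 E9 C4 0C 93.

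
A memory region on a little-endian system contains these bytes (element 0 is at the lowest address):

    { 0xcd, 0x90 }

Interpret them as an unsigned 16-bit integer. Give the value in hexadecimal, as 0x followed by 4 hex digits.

Little-endian: lowest address holds the least-significant byte.
Reassemble most-significant byte first: 90 CD → 0x90CD.

0x90CD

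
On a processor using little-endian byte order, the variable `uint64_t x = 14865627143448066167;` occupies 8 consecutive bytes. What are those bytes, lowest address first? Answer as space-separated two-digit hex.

14865627143448066167 in hexadecimal, padded to 64 bits, is 0xCE4D512020A07877.
Split into bytes (most-significant first): CE 4D 51 20 20 A0 78 77.
Little-endian: lowest address holds the least-significant byte.
So at ascending addresses the bytes are 77 78 A0 20 20 51 4D CE.

77 78 A0 20 20 51 4D CE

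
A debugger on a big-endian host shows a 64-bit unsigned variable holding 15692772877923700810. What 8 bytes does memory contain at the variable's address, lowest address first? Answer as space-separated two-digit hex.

15692772877923700810 in hexadecimal, padded to 64 bits, is 0xD9C7EDC9E186D04A.
Split into bytes (most-significant first): D9 C7 ED C9 E1 86 D0 4A.
In big-endian order the high byte comes first in memory.
So the memory order matches the most-significant-first order: D9 C7 ED C9 E1 86 D0 4A.

D9 C7 ED C9 E1 86 D0 4A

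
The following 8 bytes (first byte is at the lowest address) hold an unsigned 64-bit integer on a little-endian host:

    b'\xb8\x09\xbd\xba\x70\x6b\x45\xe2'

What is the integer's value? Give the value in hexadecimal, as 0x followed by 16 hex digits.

0xE2456B70BABD09B8

In little-endian order the low byte comes first in memory.
Reassemble most-significant byte first: E2 45 6B 70 BA BD 09 B8 → 0xE2456B70BABD09B8.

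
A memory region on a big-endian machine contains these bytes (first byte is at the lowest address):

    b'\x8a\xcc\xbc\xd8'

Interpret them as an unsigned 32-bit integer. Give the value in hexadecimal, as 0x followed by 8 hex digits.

0x8ACCBCD8

In big-endian order the high byte comes first in memory.
The bytes are already most-significant first: 0x8ACCBCD8.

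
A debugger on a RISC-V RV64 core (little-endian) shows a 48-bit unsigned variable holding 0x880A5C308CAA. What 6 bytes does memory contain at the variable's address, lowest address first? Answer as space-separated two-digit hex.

Split into bytes (most-significant first): 88 0A 5C 30 8C AA.
Little-endian stores the least-significant byte at the lowest address.
So at ascending addresses the bytes are AA 8C 30 5C 0A 88.

AA 8C 30 5C 0A 88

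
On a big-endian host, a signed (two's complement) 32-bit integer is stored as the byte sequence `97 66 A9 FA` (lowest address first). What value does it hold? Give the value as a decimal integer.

-1754879494

Big-endian stores the most-significant byte at the lowest address.
The bytes are already most-significant first: 0x9766A9FA.
Top bit is set, so as a signed 32-bit value this is 0x9766A9FA − 2^32 = -1754879494.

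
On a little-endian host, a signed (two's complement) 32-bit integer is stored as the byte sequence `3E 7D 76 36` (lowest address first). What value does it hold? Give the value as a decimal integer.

913734974

Little-endian: lowest address holds the least-significant byte.
Reassemble most-significant byte first: 36 76 7D 3E → 0x36767D3E.
0x36767D3E = 913734974.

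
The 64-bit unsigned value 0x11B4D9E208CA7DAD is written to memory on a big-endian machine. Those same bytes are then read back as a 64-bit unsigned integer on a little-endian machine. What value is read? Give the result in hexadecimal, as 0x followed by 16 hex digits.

Stored big-endian, the bytes at ascending addresses are 11 B4 D9 E2 08 CA 7D AD.
Read back as little-endian, the first byte is least significant, giving 0xAD7DCA08E2D9B411.

0xAD7DCA08E2D9B411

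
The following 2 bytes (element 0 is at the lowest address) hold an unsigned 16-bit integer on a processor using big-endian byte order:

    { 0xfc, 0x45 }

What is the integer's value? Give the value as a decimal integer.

64581

Big-endian: lowest address holds the most-significant byte.
The bytes are already most-significant first: 0xFC45.
0xFC45 = 64581.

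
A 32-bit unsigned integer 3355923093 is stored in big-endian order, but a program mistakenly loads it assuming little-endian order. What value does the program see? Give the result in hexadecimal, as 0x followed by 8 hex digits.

0x955207C8

3355923093 in 32-bit hexadecimal is 0xC8075295.
Stored big-endian, the bytes at ascending addresses are C8 07 52 95.
Read back as little-endian, the first byte is least significant, giving 0x955207C8.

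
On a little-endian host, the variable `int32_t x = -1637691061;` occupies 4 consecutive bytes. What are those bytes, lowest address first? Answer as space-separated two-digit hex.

4B D1 62 9E

Two's complement of -1637691061 in 32 bits: 1637691061 = 0x619D2EB5; invert → 0x9E62D14A; add 1 → 0x9E62D14B.
Split into bytes (most-significant first): 9E 62 D1 4B.
Little-endian stores the least-significant byte at the lowest address.
So at ascending addresses the bytes are 4B D1 62 9E.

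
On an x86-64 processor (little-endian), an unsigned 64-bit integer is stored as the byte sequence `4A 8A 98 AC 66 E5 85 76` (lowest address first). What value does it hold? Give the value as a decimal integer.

8540484497523116618

Little-endian: lowest address holds the least-significant byte.
Reassemble most-significant byte first: 76 85 E5 66 AC 98 8A 4A → 0x7685E566AC988A4A.
0x7685E566AC988A4A = 8540484497523116618.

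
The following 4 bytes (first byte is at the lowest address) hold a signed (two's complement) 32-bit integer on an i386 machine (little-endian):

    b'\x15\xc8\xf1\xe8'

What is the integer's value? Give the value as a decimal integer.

-386807787

Little-endian: lowest address holds the least-significant byte.
Reassemble most-significant byte first: E8 F1 C8 15 → 0xE8F1C815.
Top bit is set, so as a signed 32-bit value this is 0xE8F1C815 − 2^32 = -386807787.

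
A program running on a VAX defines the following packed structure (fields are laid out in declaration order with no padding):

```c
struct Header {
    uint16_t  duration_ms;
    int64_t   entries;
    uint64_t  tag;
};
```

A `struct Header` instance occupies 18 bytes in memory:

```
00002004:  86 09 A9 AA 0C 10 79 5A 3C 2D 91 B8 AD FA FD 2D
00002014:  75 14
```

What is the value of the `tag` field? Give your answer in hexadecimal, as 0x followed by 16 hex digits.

0x14752DFDFAADB891

`tag` follows `duration_ms` (2 B), `entries` (8 B), so it starts at offset 2 + 8 = 10 and occupies 8 bytes.
Bytes at offsets 10..17: 91 B8 AD FA FD 2D 75 14.
Little-endian: lowest address holds the least-significant byte.
Reassemble most-significant byte first: 14 75 2D FD FA AD B8 91 → 0x14752DFDFAADB891.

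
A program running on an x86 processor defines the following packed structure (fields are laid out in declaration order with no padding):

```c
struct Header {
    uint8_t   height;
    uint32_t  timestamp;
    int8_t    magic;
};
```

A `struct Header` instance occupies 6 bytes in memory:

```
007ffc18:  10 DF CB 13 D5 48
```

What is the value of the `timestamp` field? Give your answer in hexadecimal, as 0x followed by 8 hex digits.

`timestamp` follows `height` (1 byte), so it starts at byte offset 1 and occupies 4 bytes.
Bytes at offsets 1..4: DF CB 13 D5.
Little-endian stores the least-significant byte at the lowest address.
Reassemble most-significant byte first: D5 13 CB DF → 0xD513CBDF.

0xD513CBDF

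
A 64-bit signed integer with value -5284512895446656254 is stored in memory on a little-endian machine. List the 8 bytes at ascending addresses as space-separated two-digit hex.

Two's complement of -5284512895446656254 in 64 bits: 5284512895446656254 = 0x49565C7AD811A4FE; invert → 0xB6A9A38527EE5B01; add 1 → 0xB6A9A38527EE5B02.
Split into bytes (most-significant first): B6 A9 A3 85 27 EE 5B 02.
Little-endian stores the least-significant byte at the lowest address.
So at ascending addresses the bytes are 02 5B EE 27 85 A3 A9 B6.

02 5B EE 27 85 A3 A9 B6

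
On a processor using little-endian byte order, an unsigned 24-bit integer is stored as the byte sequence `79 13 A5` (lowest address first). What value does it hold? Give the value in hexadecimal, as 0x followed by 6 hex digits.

0xA51379

Little-endian: lowest address holds the least-significant byte.
Reassemble most-significant byte first: A5 13 79 → 0xA51379.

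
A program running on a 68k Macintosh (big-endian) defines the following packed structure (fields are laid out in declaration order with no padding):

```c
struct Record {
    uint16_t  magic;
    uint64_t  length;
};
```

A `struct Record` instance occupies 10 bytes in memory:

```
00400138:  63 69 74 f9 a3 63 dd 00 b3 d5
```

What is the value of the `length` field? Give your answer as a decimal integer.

8428947826905494485

`length` follows `magic` (2 bytes), so it starts at byte offset 2 and occupies 8 bytes.
Bytes at offsets 2..9: 74 F9 A3 63 DD 00 B3 D5.
Big-endian stores the most-significant byte at the lowest address.
The bytes are already most-significant first: 0x74F9A363DD00B3D5.
0x74F9A363DD00B3D5 = 8428947826905494485.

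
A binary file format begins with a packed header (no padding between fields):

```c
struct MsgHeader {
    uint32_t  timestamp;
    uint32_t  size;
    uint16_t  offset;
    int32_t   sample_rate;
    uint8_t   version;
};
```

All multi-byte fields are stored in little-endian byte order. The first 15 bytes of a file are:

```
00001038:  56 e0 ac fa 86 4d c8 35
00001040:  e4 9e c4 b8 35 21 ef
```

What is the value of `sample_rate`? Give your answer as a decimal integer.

557168836

`sample_rate` follows `timestamp` (4 B), `size` (4 B), `offset` (2 B), so it starts at offset 4 + 4 + 2 = 10 and occupies 4 bytes.
Bytes at offsets 10..13: C4 B8 35 21.
Little-endian: lowest address holds the least-significant byte.
Reassemble most-significant byte first: 21 35 B8 C4 → 0x2135B8C4.
0x2135B8C4 = 557168836.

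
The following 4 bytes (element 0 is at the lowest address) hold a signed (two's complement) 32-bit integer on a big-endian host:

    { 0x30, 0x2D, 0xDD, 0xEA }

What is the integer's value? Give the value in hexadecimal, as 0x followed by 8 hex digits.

In big-endian order the high byte comes first in memory.
The bytes are already most-significant first: 0x302DDDEA.

0x302DDDEA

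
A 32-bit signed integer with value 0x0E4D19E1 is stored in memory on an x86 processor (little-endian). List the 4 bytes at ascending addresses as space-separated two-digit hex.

Split into bytes (most-significant first): 0E 4D 19 E1.
In little-endian order the low byte comes first in memory.
So at ascending addresses the bytes are E1 19 4D 0E.

E1 19 4D 0E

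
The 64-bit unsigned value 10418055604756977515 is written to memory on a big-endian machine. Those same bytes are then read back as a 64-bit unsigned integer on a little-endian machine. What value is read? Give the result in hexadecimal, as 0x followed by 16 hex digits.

10418055604756977515 in 64-bit hexadecimal is 0x90945E6013CE976B.
Stored big-endian, the bytes at ascending addresses are 90 94 5E 60 13 CE 97 6B.
Read back as little-endian, the first byte is least significant, giving 0x6B97CE13605E9490.

0x6B97CE13605E9490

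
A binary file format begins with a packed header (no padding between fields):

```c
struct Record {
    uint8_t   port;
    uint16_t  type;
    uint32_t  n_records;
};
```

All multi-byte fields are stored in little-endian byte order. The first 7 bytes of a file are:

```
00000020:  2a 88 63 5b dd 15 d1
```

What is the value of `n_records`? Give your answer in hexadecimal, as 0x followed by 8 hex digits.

`n_records` follows `port` (1 B), `type` (2 B), so it starts at offset 1 + 2 = 3 and occupies 4 bytes.
Bytes at offsets 3..6: 5B DD 15 D1.
In little-endian order the low byte comes first in memory.
Reassemble most-significant byte first: D1 15 DD 5B → 0xD115DD5B.

0xD115DD5B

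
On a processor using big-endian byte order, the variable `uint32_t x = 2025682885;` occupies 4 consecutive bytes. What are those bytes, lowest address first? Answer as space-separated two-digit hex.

2025682885 in hexadecimal, padded to 32 bits, is 0x78BD77C5.
Split into bytes (most-significant first): 78 BD 77 C5.
Big-endian stores the most-significant byte at the lowest address.
So the memory order matches the most-significant-first order: 78 BD 77 C5.

78 BD 77 C5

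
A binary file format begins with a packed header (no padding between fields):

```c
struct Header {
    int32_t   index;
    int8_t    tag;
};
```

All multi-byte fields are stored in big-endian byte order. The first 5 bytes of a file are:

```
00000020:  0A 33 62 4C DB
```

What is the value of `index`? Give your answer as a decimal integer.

171139660

`index` is the first field, at byte offset 0, occupying 4 bytes.
Bytes at offsets 0..3: 0A 33 62 4C.
Big-endian stores the most-significant byte at the lowest address.
The bytes are already most-significant first: 0x0A33624C.
0x0A33624C = 171139660.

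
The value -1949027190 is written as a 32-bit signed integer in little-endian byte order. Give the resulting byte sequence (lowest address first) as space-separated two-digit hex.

8A 34 D4 8B

Two's complement of -1949027190 in 32 bits: 1949027190 = 0x742BCB76; invert → 0x8BD43489; add 1 → 0x8BD4348A.
Split into bytes (most-significant first): 8B D4 34 8A.
Little-endian: lowest address holds the least-significant byte.
So at ascending addresses the bytes are 8A 34 D4 8B.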